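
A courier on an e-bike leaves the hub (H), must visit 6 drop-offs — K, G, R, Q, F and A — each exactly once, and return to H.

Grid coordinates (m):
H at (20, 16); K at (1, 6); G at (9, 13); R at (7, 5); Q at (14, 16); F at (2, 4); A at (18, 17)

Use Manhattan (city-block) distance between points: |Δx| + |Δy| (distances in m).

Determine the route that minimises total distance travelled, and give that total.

Shortest round trip = 64 m.

With 6 stops there are 6!/2 = 360 distinct round trips (a route and its reverse cost the same).
H → K → G → R → Q → F → A → H: 29+15+10+18+24+29+3 = 128
H → K → G → R → Q → A → F → H: 29+15+10+18+5+29+30 = 136
H → K → G → R → F → Q → A → H: 29+15+10+6+24+5+3 = 92
H → K → G → R → F → A → Q → H: 29+15+10+6+29+5+6 = 100
H → K → G → R → A → Q → F → H: 29+15+10+23+5+24+30 = 136
H → K → G → R → A → F → Q → H: 29+15+10+23+29+24+6 = 136
H → K → G → Q → R → F → A → H: 29+15+8+18+6+29+3 = 108
H → K → G → Q → R → A → F → H: 29+15+8+18+23+29+30 = 152
… (352 more)
H → K → F → R → G → Q → A → H: 29+3+6+10+8+5+3 = 64  ← best
The minimum is 64.
One optimal route: H → K → F → R → G → Q → A → H (or its reverse).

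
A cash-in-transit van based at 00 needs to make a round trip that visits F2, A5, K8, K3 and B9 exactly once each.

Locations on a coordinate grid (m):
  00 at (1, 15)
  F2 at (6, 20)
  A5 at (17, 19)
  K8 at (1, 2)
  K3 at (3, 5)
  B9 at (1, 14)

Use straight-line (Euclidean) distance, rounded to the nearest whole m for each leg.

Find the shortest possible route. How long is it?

Minimum total distance: 55 m.

There are 60 distinct closed tours to check (reversals are equivalent).
00→F2→A5→K8→K3→B9→00: 7+11+23+4+9+1 = 55
00→F2→A5→K8→B9→K3→00: 7+11+23+12+9+10 = 72
00→F2→A5→K3→K8→B9→00: 7+11+20+4+12+1 = 55
00→F2→A5→K3→B9→K8→00: 7+11+20+9+12+13 = 72
00→F2→A5→B9→K8→K3→00: 7+11+17+12+4+10 = 61
00→F2→A5→B9→K3→K8→00: 7+11+17+9+4+13 = 61
00→F2→K8→A5→K3→B9→00: 7+19+23+20+9+1 = 79
00→F2→K8→A5→B9→K3→00: 7+19+23+17+9+10 = 85
00→F2→K8→K3→A5→B9→00: 7+19+4+20+17+1 = 68
00→F2→K8→K3→B9→A5→00: 7+19+4+9+17+16 = 72
00→F2→K8→B9→A5→K3→00: 7+19+12+17+20+10 = 85
00→F2→K8→B9→K3→A5→00: 7+19+12+9+20+16 = 83
00→F2→K3→A5→K8→B9→00: 7+15+20+23+12+1 = 78
00→F2→K3→A5→B9→K8→00: 7+15+20+17+12+13 = 84
… (46 more)
The minimum is 55.
One optimal route: 00 → F2 → A5 → K8 → K3 → B9 → 00 (or its reverse).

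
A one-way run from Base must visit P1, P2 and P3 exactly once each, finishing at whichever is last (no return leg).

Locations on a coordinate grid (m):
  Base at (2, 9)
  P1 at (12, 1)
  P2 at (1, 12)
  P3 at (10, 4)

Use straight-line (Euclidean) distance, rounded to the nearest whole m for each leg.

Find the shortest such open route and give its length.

Shortest open route: 19 m.

There are 3! = 6 possible orderings.
Base → P1 → P2 → P3: 13+16+12 = 41
Base → P1 → P3 → P2: 13+4+12 = 29
Base → P2 → P1 → P3: 3+16+4 = 23
Base → P2 → P3 → P1: 3+12+4 = 19
Base → P3 → P1 → P2: 9+4+16 = 29
Base → P3 → P2 → P1: 9+12+16 = 37
The minimum is 19.
One shortest path: Base → P2 → P3 → P1.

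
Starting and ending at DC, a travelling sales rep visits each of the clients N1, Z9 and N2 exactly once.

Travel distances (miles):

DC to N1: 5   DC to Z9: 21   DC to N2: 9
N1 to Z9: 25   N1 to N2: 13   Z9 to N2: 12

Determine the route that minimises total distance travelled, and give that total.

Shortest round trip = 51 miles.

With 3 stops there are 3!/2 = 3 distinct round trips (a route and its reverse cost the same).
DC→N1→Z9→N2→DC: 5+25+12+9 = 51
DC→N1→N2→Z9→DC: 5+13+12+21 = 51
DC→Z9→N1→N2→DC: 21+25+13+9 = 68
The minimum is 51.
One optimal route: DC → N1 → Z9 → N2 → DC (or its reverse).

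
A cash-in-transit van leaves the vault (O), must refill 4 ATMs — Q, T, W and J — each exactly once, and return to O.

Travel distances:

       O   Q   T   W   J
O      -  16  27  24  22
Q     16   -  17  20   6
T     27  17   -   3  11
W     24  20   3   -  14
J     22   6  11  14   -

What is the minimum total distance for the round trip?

60 — the shortest possible round trip.

O-Q-T-W-J-O: 16+17+3+14+22 = 72
O-Q-T-J-W-O: 16+17+11+14+24 = 82
O-Q-W-T-J-O: 16+20+3+11+22 = 72
O-Q-W-J-T-O: 16+20+14+11+27 = 88
O-Q-J-T-W-O: 16+6+11+3+24 = 60
O-Q-J-W-T-O: 16+6+14+3+27 = 66
O-T-Q-W-J-O: 27+17+20+14+22 = 100
O-T-Q-J-W-O: 27+17+6+14+24 = 88
O-T-W-Q-J-O: 27+3+20+6+22 = 78
O-T-J-Q-W-O: 27+11+6+20+24 = 88
O-W-Q-T-J-O: 24+20+17+11+22 = 94
O-W-T-Q-J-O: 24+3+17+6+22 = 72
The minimum is 60.
One optimal route: O → Q → J → T → W → O (or its reverse).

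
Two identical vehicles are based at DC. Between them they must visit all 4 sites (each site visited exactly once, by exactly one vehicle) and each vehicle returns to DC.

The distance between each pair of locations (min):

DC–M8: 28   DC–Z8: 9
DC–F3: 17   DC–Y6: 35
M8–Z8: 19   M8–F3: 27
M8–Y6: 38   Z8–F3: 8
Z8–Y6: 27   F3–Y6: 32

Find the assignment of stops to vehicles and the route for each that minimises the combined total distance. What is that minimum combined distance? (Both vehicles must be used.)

133 min — the smallest possible combined total.

Try each way of splitting the stops between the two vehicles (each non-empty) and, for each split, find the best tour for each vehicle:
  {M8} + {Z8, F3, Y6}: 56 + 84 = 140
  {Z8} + {M8, F3, Y6}: 18 + 115 = 133
  {M8, Z8} + {F3, Y6}: 56 + 84 = 140
  {F3} + {M8, Z8, Y6}: 34 + 101 = 135
  {M8, F3} + {Z8, Y6}: 72 + 71 = 143
  {Z8, F3} + {M8, Y6}: 34 + 101 = 135
  … (7 splits in total)
Best: vehicle 1 DC → Z8 → DC = 18; vehicle 2 DC → M8 → Y6 → F3 → DC = 115; combined 133.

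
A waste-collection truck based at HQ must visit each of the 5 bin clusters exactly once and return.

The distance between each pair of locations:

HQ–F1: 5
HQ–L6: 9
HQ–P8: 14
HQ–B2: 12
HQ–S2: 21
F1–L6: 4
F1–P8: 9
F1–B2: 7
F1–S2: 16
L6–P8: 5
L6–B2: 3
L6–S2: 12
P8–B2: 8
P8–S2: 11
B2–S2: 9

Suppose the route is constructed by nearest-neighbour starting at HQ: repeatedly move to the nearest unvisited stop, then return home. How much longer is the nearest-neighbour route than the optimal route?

Excess over optimum: 6.

From HQ: F1=5, L6=9, B2=12, P8=14, S2=21 → choose F1 (5).
From F1: L6=4, B2=7, P8=9, S2=16 → choose L6 (4).
From L6: B2=3, P8=5, S2=12 → choose B2 (3).
From B2: P8=8, S2=9 → choose P8 (8).
From P8: S2=11 → choose S2 (11).
NN route HQ → F1 → L6 → B2 → P8 → S2 → HQ costs 52.
Optimal: HQ → F1 → L6 → P8 → S2 → B2 → HQ costs 46 (by enumerating all 60 distinct tours).
Excess = 52 − 46 = 6.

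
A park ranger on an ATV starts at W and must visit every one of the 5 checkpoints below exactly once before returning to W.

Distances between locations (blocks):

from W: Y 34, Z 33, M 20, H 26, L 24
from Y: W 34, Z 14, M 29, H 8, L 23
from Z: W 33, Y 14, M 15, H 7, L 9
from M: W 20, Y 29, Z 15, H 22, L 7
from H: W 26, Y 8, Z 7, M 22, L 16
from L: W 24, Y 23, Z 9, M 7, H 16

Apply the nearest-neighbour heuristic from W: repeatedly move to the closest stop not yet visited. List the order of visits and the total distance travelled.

Nearest-neighbour total = 85 blocks; route W → M → L → Z → H → Y → W.

At W the remaining stops are M 20, L 24, H 26, Z 33, Y 34; go to M.
At M the remaining stops are L 7, Z 15, H 22, Y 29; go to L.
At L the remaining stops are Z 9, H 16, Y 23; go to Z.
At Z the remaining stops are H 7, Y 14; go to H.
At H the remaining stops are Y 8; go to Y.
Return Y→W: 34.
Total = 20 + 7 + 9 + 7 + 8 + 34 = 85.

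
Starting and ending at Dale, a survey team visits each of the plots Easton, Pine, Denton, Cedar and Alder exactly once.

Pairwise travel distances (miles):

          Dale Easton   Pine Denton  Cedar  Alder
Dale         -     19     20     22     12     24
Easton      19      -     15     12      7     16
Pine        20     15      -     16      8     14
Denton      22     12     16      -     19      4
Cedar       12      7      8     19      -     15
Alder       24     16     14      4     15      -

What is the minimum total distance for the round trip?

Shortest round trip = 69 miles.

Dale→Easton→Pine→Denton→Cedar→Alder→Dale: 19+15+16+19+15+24 = 108
Dale→Easton→Pine→Denton→Alder→Cedar→Dale: 19+15+16+4+15+12 = 81
Dale→Easton→Pine→Cedar→Denton→Alder→Dale: 19+15+8+19+4+24 = 89
Dale→Easton→Pine→Cedar→Alder→Denton→Dale: 19+15+8+15+4+22 = 83
Dale→Easton→Pine→Alder→Denton→Cedar→Dale: 19+15+14+4+19+12 = 83
Dale→Easton→Pine→Alder→Cedar→Denton→Dale: 19+15+14+15+19+22 = 104
Dale→Easton→Denton→Pine→Cedar→Alder→Dale: 19+12+16+8+15+24 = 94
Dale→Easton→Denton→Pine→Alder→Cedar→Dale: 19+12+16+14+15+12 = 88
Dale→Easton→Denton→Cedar→Pine→Alder→Dale: 19+12+19+8+14+24 = 96
Dale→Easton→Denton→Cedar→Alder→Pine→Dale: 19+12+19+15+14+20 = 99
Dale→Easton→Denton→Alder→Pine→Cedar→Dale: 19+12+4+14+8+12 = 69
Dale→Easton→Denton→Alder→Cedar→Pine→Dale: 19+12+4+15+8+20 = 78
Dale→Easton→Cedar→Pine→Denton→Alder→Dale: 19+7+8+16+4+24 = 78
Dale→Easton→Cedar→Pine→Alder→Denton→Dale: 19+7+8+14+4+22 = 74
… (46 more)
The minimum is 69.
One optimal route: Dale → Easton → Denton → Alder → Pine → Cedar → Dale (or its reverse).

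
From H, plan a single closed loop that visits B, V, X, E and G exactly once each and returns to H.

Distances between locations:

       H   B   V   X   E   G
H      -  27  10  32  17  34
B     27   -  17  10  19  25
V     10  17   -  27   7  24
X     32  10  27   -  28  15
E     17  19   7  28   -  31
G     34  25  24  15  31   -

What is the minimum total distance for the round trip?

There are 60 distinct closed tours to check (reversals are equivalent).
H - B - V - X - E - G - H: 27+17+27+28+31+34 = 164
H - B - V - X - G - E - H: 27+17+27+15+31+17 = 134
H - B - V - E - X - G - H: 27+17+7+28+15+34 = 128
H - B - V - E - G - X - H: 27+17+7+31+15+32 = 129
H - B - V - G - X - E - H: 27+17+24+15+28+17 = 128
H - B - V - G - E - X - H: 27+17+24+31+28+32 = 159
H - B - X - V - E - G - H: 27+10+27+7+31+34 = 136
H - B - X - V - G - E - H: 27+10+27+24+31+17 = 136
H - B - X - E - V - G - H: 27+10+28+7+24+34 = 130
H - B - X - E - G - V - H: 27+10+28+31+24+10 = 130
H - B - X - G - V - E - H: 27+10+15+24+7+17 = 100
H - B - X - G - E - V - H: 27+10+15+31+7+10 = 100
H - B - E - V - X - G - H: 27+19+7+27+15+34 = 129
H - B - E - V - G - X - H: 27+19+7+24+15+32 = 124
… (46 more)
H - V - E - B - X - G - H: 10+7+19+10+15+34 = 95  ← best
The minimum is 95.
One optimal route: H → V → E → B → X → G → H (or its reverse).

Shortest round trip = 95.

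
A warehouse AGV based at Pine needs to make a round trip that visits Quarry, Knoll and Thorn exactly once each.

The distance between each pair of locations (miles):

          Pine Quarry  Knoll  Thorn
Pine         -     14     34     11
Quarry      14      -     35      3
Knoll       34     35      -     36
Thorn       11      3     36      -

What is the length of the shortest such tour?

Shortest round trip = 83 miles.

There are 3 distinct closed tours to check (reversals are equivalent).
Pine - Quarry - Knoll - Thorn - Pine: 14+35+36+11 = 96
Pine - Quarry - Thorn - Knoll - Pine: 14+3+36+34 = 87
Pine - Knoll - Quarry - Thorn - Pine: 34+35+3+11 = 83
The minimum is 83.
One optimal route: Pine → Knoll → Quarry → Thorn → Pine (or its reverse).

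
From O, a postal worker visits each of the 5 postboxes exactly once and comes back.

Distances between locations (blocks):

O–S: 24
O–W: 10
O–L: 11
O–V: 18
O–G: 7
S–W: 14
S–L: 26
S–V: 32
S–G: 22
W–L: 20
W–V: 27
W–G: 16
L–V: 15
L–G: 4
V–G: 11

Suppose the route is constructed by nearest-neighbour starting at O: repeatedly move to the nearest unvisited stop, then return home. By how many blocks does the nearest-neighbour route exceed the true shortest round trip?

The nearest-neighbour route is 9 blocks longer than optimal.

O: G=7, W=10, L=11, V=18, S=24 ⇒ G
G: L=4, V=11, W=16, S=22 ⇒ L
L: V=15, W=20, S=26 ⇒ V
V: W=27, S=32 ⇒ W
W: S=14 ⇒ S
NN route O → G → L → V → W → S → O costs 91.
Optimal: O → W → S → V → L → G → O costs 82 (by enumerating all 60 distinct tours).
Excess = 91 − 82 = 9.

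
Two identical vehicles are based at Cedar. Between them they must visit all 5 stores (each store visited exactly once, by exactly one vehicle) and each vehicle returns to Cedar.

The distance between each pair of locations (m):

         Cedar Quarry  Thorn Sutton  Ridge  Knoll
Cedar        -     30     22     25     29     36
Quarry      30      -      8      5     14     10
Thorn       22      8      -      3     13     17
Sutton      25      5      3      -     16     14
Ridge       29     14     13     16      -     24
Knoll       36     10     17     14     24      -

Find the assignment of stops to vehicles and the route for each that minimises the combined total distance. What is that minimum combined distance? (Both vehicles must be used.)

134 m — the smallest possible combined total.

Try each way of splitting the stops between the two vehicles (each non-empty) and, for each split, find the best tour for each vehicle:
  {Quarry} + {Thorn, Sutton, Ridge, Knoll}: 60 + 92 = 152
  {Thorn} + {Quarry, Sutton, Ridge, Knoll}: 44 + 92 = 136
  {Quarry, Thorn} + {Sutton, Ridge, Knoll}: 60 + 92 = 152
  {Sutton} + {Quarry, Thorn, Ridge, Knoll}: 50 + 92 = 142
  {Quarry, Sutton} + {Thorn, Ridge, Knoll}: 60 + 92 = 152
  {Thorn, Sutton} + {Quarry, Ridge, Knoll}: 50 + 89 = 139
  … (15 splits in total)
  {Ridge} + {Quarry, Thorn, Sutton, Knoll}: 58 + 76 = 134  ← best
Best: vehicle 1 Cedar → Ridge → Cedar = 58; vehicle 2 Cedar → Thorn → Sutton → Quarry → Knoll → Cedar = 76; combined 134.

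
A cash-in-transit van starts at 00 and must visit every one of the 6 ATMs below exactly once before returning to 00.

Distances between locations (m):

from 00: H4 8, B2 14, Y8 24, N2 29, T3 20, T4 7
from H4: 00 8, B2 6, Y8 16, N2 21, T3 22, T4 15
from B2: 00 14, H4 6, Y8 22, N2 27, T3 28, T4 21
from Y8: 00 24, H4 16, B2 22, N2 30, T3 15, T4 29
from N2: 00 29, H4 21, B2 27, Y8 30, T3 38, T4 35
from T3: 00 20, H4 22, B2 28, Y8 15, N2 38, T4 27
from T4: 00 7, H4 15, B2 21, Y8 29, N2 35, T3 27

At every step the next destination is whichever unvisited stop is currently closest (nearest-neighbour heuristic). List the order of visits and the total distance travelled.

At 00 the remaining stops are T4 7, H4 8, B2 14, T3 20, Y8 24, N2 29; go to T4.
At T4 the remaining stops are H4 15, B2 21, T3 27, Y8 29, N2 35; go to H4.
At H4 the remaining stops are B2 6, Y8 16, N2 21, T3 22; go to B2.
At B2 the remaining stops are Y8 22, N2 27, T3 28; go to Y8.
At Y8 the remaining stops are T3 15, N2 30; go to T3.
At T3 the remaining stops are N2 38; go to N2.
Return N2→00: 29.
Total = 7 + 15 + 6 + 22 + 15 + 38 + 29 = 132.

132 m along 00 → T4 → H4 → B2 → Y8 → T3 → N2 → 00.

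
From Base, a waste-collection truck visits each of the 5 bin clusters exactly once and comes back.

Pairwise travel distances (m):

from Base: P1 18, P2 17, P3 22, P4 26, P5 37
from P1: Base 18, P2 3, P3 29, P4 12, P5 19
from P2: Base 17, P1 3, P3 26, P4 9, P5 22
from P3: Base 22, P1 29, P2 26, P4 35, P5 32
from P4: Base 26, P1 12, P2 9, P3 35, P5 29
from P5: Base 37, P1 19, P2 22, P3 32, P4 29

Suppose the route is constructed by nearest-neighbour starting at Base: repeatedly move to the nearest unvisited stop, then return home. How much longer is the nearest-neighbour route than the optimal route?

From Base: P2=17, P1=18, P3=22, P4=26, P5=37 → choose P2 (17).
From P2: P1=3, P4=9, P5=22, P3=26 → choose P1 (3).
From P1: P4=12, P5=19, P3=29 → choose P4 (12).
From P4: P5=29, P3=35 → choose P5 (29).
From P5: P3=32 → choose P3 (32).
NN route Base → P2 → P1 → P4 → P5 → P3 → Base costs 115.
Optimal: Base → P2 → P4 → P1 → P5 → P3 → Base costs 111 (by enumerating all 60 distinct tours).
Excess = 115 − 111 = 4.

4 m longer than the optimal tour.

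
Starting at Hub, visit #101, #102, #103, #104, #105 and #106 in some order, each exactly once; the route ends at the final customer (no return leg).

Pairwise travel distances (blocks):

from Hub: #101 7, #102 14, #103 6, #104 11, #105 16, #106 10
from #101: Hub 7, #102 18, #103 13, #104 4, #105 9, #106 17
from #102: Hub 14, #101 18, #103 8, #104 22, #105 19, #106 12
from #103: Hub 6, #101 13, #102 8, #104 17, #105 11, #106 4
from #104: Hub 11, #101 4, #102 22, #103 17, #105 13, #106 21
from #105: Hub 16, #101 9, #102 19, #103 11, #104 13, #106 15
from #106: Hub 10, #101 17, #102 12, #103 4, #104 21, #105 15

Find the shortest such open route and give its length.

Shortest open route: 51 blocks.

There are 6! = 720 possible orderings.
Hub → #101 → #102 → #103 → #104 → #105 → #106: 7+18+8+17+13+15 = 78
Hub → #101 → #102 → #103 → #104 → #106 → #105: 7+18+8+17+21+15 = 86
Hub → #101 → #102 → #103 → #105 → #104 → #106: 7+18+8+11+13+21 = 78
Hub → #101 → #102 → #103 → #105 → #106 → #104: 7+18+8+11+15+21 = 80
Hub → #101 → #102 → #103 → #106 → #104 → #105: 7+18+8+4+21+13 = 71
Hub → #101 → #102 → #103 → #106 → #105 → #104: 7+18+8+4+15+13 = 65
Hub → #101 → #102 → #104 → #103 → #105 → #106: 7+18+22+17+11+15 = 90
Hub → #101 → #102 → #104 → #103 → #106 → #105: 7+18+22+17+4+15 = 83
… (712 more)
Hub → #101 → #104 → #105 → #103 → #106 → #102: 7+4+13+11+4+12 = 51  ← best
The minimum is 51.
One shortest path: Hub → #101 → #104 → #105 → #103 → #106 → #102.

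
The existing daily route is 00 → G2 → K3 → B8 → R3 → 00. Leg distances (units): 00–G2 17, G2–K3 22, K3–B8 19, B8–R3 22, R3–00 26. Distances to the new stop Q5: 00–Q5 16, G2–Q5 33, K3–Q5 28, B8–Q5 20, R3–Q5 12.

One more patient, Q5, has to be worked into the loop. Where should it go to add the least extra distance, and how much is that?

+2 — insert Q5 between R3 and 00.

Insertion cost between consecutive stops i–j is d(i,Q5) + d(Q5,j) − d(i,j):
  between 00 and G2: 16 + 33 − 17 = 32
  between G2 and K3: 33 + 28 − 22 = 39
  between K3 and B8: 28 + 20 − 19 = 29
  between B8 and R3: 20 + 12 − 22 = 10
  between R3 and 00: 12 + 16 − 26 = 2
Cheapest insertion is between R3 and 00, adding 2.
New total = 106 + 2 = 108.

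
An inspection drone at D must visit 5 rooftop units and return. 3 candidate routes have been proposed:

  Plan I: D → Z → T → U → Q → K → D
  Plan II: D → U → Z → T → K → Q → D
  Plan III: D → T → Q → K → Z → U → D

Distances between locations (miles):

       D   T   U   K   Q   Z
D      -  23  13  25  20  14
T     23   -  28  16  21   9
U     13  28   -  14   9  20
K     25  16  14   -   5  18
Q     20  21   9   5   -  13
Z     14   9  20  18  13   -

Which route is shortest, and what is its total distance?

Plan I: 14 + 9 + 28 + 9 + 5 + 25 = 90
Plan II: 13 + 20 + 9 + 16 + 5 + 20 = 83
Plan III: 23 + 21 + 5 + 18 + 20 + 13 = 100

83 miles — Plan II is the shortest.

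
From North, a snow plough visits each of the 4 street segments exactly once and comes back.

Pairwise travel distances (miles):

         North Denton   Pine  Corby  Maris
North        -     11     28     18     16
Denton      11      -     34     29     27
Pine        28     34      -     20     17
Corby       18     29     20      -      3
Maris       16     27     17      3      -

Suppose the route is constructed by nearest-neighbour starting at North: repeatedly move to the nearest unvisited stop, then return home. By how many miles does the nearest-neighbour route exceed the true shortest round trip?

North: Denton=11, Maris=16, Corby=18, Pine=28 ⇒ Denton
Denton: Maris=27, Corby=29, Pine=34 ⇒ Maris
Maris: Corby=3, Pine=17 ⇒ Corby
Corby: Pine=20 ⇒ Pine
NN route North → Denton → Maris → Corby → Pine → North costs 89.
Optimal: North → Denton → Pine → Maris → Corby → North costs 83 (by enumerating all 12 distinct tours).
Excess = 89 − 83 = 6.

Excess over optimum: 6 miles.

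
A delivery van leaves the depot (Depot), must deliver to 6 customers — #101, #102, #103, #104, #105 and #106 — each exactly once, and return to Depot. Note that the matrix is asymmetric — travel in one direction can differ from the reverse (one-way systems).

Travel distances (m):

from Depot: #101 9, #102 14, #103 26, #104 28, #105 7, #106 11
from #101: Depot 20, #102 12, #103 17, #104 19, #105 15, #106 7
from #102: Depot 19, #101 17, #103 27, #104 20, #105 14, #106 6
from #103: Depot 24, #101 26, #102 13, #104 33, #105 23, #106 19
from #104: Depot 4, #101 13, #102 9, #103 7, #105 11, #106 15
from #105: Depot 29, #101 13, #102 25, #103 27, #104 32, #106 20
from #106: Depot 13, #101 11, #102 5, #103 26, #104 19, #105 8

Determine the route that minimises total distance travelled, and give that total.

Depot→#101→#102→#103→#104→#105→#106→Depot: 9+12+27+33+11+20+13 = 125
Depot→#101→#102→#103→#104→#106→#105→Depot: 9+12+27+33+15+8+29 = 133
Depot→#101→#102→#103→#105→#104→#106→Depot: 9+12+27+23+32+15+13 = 131
Depot→#101→#102→#103→#105→#106→#104→Depot: 9+12+27+23+20+19+4 = 114
Depot→#101→#102→#103→#106→#104→#105→Depot: 9+12+27+19+19+11+29 = 126
Depot→#101→#102→#103→#106→#105→#104→Depot: 9+12+27+19+8+32+4 = 111
Depot→#101→#102→#104→#103→#105→#106→Depot: 9+12+20+7+23+20+13 = 104
Depot→#101→#102→#104→#103→#106→#105→Depot: 9+12+20+7+19+8+29 = 104
… (712 more)
Depot→#105→#101→#104→#103→#102→#106→Depot: 7+13+19+7+13+6+13 = 78  ← best
The minimum is 78.
One optimal route: Depot → #105 → #101 → #104 → #103 → #102 → #106 → Depot.

78 m — the shortest possible round trip.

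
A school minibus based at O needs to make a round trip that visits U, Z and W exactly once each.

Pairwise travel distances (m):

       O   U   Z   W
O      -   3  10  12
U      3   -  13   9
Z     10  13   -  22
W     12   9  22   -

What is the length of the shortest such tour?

Shortest round trip = 44 m.

O-U-Z-W-O: 3+13+22+12 = 50
O-U-W-Z-O: 3+9+22+10 = 44
O-Z-U-W-O: 10+13+9+12 = 44
The minimum is 44.
One optimal route: O → U → W → Z → O (or its reverse).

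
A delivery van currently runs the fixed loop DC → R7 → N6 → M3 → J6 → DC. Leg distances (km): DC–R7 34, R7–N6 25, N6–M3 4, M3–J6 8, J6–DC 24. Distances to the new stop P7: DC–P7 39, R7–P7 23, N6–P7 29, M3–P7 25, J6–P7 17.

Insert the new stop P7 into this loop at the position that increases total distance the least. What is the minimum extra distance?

+27 km — insert P7 between R7 and N6.

Insertion cost between consecutive stops i–j is d(i,P7) + d(P7,j) − d(i,j):
  between DC and R7: 39 + 23 − 34 = 28
  between R7 and N6: 23 + 29 − 25 = 27
  between N6 and M3: 29 + 25 − 4 = 50
  between M3 and J6: 25 + 17 − 8 = 34
  between J6 and DC: 17 + 39 − 24 = 32
Cheapest insertion is between R7 and N6, adding 27.
New total = 95 + 27 = 122.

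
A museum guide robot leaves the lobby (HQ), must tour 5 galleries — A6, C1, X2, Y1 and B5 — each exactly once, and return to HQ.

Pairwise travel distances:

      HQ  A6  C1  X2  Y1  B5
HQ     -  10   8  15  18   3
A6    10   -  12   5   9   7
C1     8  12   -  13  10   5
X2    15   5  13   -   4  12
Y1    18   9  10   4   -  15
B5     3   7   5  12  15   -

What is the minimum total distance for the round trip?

37 — the shortest possible round trip.

There are 60 distinct closed tours to check (reversals are equivalent).
HQ→A6→C1→X2→Y1→B5→HQ: 10+12+13+4+15+3 = 57
HQ→A6→C1→X2→B5→Y1→HQ: 10+12+13+12+15+18 = 80
HQ→A6→C1→Y1→X2→B5→HQ: 10+12+10+4+12+3 = 51
HQ→A6→C1→Y1→B5→X2→HQ: 10+12+10+15+12+15 = 74
HQ→A6→C1→B5→X2→Y1→HQ: 10+12+5+12+4+18 = 61
HQ→A6→C1→B5→Y1→X2→HQ: 10+12+5+15+4+15 = 61
HQ→A6→X2→C1→Y1→B5→HQ: 10+5+13+10+15+3 = 56
HQ→A6→X2→C1→B5→Y1→HQ: 10+5+13+5+15+18 = 66
HQ→A6→X2→Y1→C1→B5→HQ: 10+5+4+10+5+3 = 37
HQ→A6→X2→Y1→B5→C1→HQ: 10+5+4+15+5+8 = 47
HQ→A6→X2→B5→C1→Y1→HQ: 10+5+12+5+10+18 = 60
HQ→A6→X2→B5→Y1→C1→HQ: 10+5+12+15+10+8 = 60
HQ→A6→Y1→C1→X2→B5→HQ: 10+9+10+13+12+3 = 57
HQ→A6→Y1→C1→B5→X2→HQ: 10+9+10+5+12+15 = 61
… (46 more)
The minimum is 37.
One optimal route: HQ → A6 → X2 → Y1 → C1 → B5 → HQ (or its reverse).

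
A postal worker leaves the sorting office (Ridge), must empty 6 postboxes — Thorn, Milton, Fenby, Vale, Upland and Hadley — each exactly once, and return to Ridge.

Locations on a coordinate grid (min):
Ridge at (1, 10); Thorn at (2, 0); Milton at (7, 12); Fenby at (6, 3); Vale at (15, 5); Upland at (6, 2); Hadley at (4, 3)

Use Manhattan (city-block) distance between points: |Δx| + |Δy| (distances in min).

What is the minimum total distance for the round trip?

Shortest round trip = 54 min.

Ridge → Thorn → Milton → Fenby → Vale → Upland → Hadley → Ridge: 11+17+10+11+12+3+10 = 74
Ridge → Thorn → Milton → Fenby → Vale → Hadley → Upland → Ridge: 11+17+10+11+13+3+13 = 78
Ridge → Thorn → Milton → Fenby → Upland → Vale → Hadley → Ridge: 11+17+10+1+12+13+10 = 74
Ridge → Thorn → Milton → Fenby → Upland → Hadley → Vale → Ridge: 11+17+10+1+3+13+19 = 74
Ridge → Thorn → Milton → Fenby → Hadley → Vale → Upland → Ridge: 11+17+10+2+13+12+13 = 78
Ridge → Thorn → Milton → Fenby → Hadley → Upland → Vale → Ridge: 11+17+10+2+3+12+19 = 74
Ridge → Thorn → Milton → Vale → Fenby → Upland → Hadley → Ridge: 11+17+15+11+1+3+10 = 68
Ridge → Thorn → Milton → Vale → Fenby → Hadley → Upland → Ridge: 11+17+15+11+2+3+13 = 72
… (352 more)
Ridge → Thorn → Hadley → Fenby → Upland → Vale → Milton → Ridge: 11+5+2+1+12+15+8 = 54  ← best
The minimum is 54.
One optimal route: Ridge → Thorn → Hadley → Fenby → Upland → Vale → Milton → Ridge (or its reverse).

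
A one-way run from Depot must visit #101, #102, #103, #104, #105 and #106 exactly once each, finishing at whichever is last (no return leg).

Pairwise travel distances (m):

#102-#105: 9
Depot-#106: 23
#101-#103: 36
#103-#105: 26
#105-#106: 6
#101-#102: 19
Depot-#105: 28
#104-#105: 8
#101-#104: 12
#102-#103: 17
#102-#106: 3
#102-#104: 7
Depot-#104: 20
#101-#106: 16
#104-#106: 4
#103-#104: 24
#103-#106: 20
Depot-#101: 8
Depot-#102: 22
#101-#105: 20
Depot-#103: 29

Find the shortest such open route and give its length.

There are 6! = 720 possible orderings.
Depot→#101→#102→#103→#104→#105→#106: 8+19+17+24+8+6 = 82
Depot→#101→#102→#103→#104→#106→#105: 8+19+17+24+4+6 = 78
Depot→#101→#102→#103→#105→#104→#106: 8+19+17+26+8+4 = 82
Depot→#101→#102→#103→#105→#106→#104: 8+19+17+26+6+4 = 80
Depot→#101→#102→#103→#106→#104→#105: 8+19+17+20+4+8 = 76
Depot→#101→#102→#103→#106→#105→#104: 8+19+17+20+6+8 = 78
Depot→#101→#102→#104→#103→#105→#106: 8+19+7+24+26+6 = 90
Depot→#101→#102→#104→#103→#106→#105: 8+19+7+24+20+6 = 84
… (712 more)
Depot→#101→#104→#105→#106→#102→#103: 8+12+8+6+3+17 = 54  ← best
The minimum is 54.
One shortest path: Depot → #101 → #104 → #105 → #106 → #102 → #103.

Shortest open route: 54 m.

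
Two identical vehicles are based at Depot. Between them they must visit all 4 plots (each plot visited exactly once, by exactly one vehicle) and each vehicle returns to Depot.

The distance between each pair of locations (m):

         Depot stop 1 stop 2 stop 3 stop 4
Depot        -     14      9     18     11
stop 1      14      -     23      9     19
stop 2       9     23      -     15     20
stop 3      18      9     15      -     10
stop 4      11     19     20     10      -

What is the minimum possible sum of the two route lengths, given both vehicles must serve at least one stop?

There are 2^3 − 1 = 7 ways to divide the 4 stops into two non-empty groups. For each, the best each vehicle can do is its own shortest tour through its group:
  {stop 1} + {stop 2, stop 3, stop 4}: 28 + 45 = 73
  {stop 2} + {stop 1, stop 3, stop 4}: 18 + 44 = 62
  {stop 1, stop 2} + {stop 3, stop 4}: 46 + 39 = 85
  {stop 3} + {stop 1, stop 2, stop 4}: 36 + 62 = 98
  {stop 1, stop 3} + {stop 2, stop 4}: 41 + 40 = 81
  {stop 2, stop 3} + {stop 1, stop 4}: 42 + 44 = 86
  … (7 splits in total)
Best: vehicle 1 Depot → stop 2 → Depot = 18; vehicle 2 Depot → stop 1 → stop 3 → stop 4 → Depot = 44; combined 62.

62 m — the smallest possible combined total.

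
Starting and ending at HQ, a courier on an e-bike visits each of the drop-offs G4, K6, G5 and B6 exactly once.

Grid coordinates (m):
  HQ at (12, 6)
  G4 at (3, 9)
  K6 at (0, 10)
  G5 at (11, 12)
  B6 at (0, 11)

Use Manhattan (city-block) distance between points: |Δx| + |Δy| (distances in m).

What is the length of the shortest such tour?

Minimum total distance: 36 m.

HQ → G4 → K6 → G5 → B6 → HQ: 12+4+13+12+17 = 58
HQ → G4 → K6 → B6 → G5 → HQ: 12+4+1+12+7 = 36
HQ → G4 → G5 → K6 → B6 → HQ: 12+11+13+1+17 = 54
HQ → G4 → G5 → B6 → K6 → HQ: 12+11+12+1+16 = 52
HQ → G4 → B6 → K6 → G5 → HQ: 12+5+1+13+7 = 38
HQ → G4 → B6 → G5 → K6 → HQ: 12+5+12+13+16 = 58
HQ → K6 → G4 → G5 → B6 → HQ: 16+4+11+12+17 = 60
HQ → K6 → G4 → B6 → G5 → HQ: 16+4+5+12+7 = 44
HQ → K6 → G5 → G4 → B6 → HQ: 16+13+11+5+17 = 62
HQ → K6 → B6 → G4 → G5 → HQ: 16+1+5+11+7 = 40
HQ → G5 → G4 → K6 → B6 → HQ: 7+11+4+1+17 = 40
HQ → G5 → K6 → G4 → B6 → HQ: 7+13+4+5+17 = 46
The minimum is 36.
One optimal route: HQ → G4 → K6 → B6 → G5 → HQ (or its reverse).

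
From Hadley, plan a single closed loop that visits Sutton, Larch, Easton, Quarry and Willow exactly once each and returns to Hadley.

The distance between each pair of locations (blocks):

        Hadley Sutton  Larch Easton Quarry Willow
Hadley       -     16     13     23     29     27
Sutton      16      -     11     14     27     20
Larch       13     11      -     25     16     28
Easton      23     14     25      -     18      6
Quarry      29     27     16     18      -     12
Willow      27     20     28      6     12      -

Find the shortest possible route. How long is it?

Shortest round trip = 77 blocks.

Hadley - Sutton - Larch - Easton - Quarry - Willow - Hadley: 16+11+25+18+12+27 = 109
Hadley - Sutton - Larch - Easton - Willow - Quarry - Hadley: 16+11+25+6+12+29 = 99
Hadley - Sutton - Larch - Quarry - Easton - Willow - Hadley: 16+11+16+18+6+27 = 94
Hadley - Sutton - Larch - Quarry - Willow - Easton - Hadley: 16+11+16+12+6+23 = 84
Hadley - Sutton - Larch - Willow - Easton - Quarry - Hadley: 16+11+28+6+18+29 = 108
Hadley - Sutton - Larch - Willow - Quarry - Easton - Hadley: 16+11+28+12+18+23 = 108
Hadley - Sutton - Easton - Larch - Quarry - Willow - Hadley: 16+14+25+16+12+27 = 110
Hadley - Sutton - Easton - Larch - Willow - Quarry - Hadley: 16+14+25+28+12+29 = 124
Hadley - Sutton - Easton - Quarry - Larch - Willow - Hadley: 16+14+18+16+28+27 = 119
Hadley - Sutton - Easton - Quarry - Willow - Larch - Hadley: 16+14+18+12+28+13 = 101
Hadley - Sutton - Easton - Willow - Larch - Quarry - Hadley: 16+14+6+28+16+29 = 109
Hadley - Sutton - Easton - Willow - Quarry - Larch - Hadley: 16+14+6+12+16+13 = 77
Hadley - Sutton - Quarry - Larch - Easton - Willow - Hadley: 16+27+16+25+6+27 = 117
Hadley - Sutton - Quarry - Larch - Willow - Easton - Hadley: 16+27+16+28+6+23 = 116
… (46 more)
The minimum is 77.
One optimal route: Hadley → Sutton → Easton → Willow → Quarry → Larch → Hadley (or its reverse).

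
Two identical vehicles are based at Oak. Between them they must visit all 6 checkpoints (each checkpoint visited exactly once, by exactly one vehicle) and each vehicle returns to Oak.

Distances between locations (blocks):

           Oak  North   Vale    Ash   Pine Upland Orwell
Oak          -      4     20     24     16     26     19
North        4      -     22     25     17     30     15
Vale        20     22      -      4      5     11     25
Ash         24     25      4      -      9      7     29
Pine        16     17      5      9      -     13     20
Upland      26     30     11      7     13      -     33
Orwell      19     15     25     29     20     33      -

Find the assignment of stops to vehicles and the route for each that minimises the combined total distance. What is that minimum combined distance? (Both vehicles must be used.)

89 blocks — the smallest possible combined total.

Try each way of splitting the stops between the two vehicles (each non-empty) and, for each split, find the best tour for each vehicle:
  {North} + {Vale, Ash, Pine, Upland, Orwell}: 8 + 81 = 89
  {Vale} + {North, Ash, Pine, Upland, Orwell}: 40 + 81 = 121
  {North, Vale} + {Ash, Pine, Upland, Orwell}: 46 + 81 = 127
  {Ash} + {North, Vale, Pine, Upland, Orwell}: 48 + 81 = 129
  {North, Ash} + {Vale, Pine, Upland, Orwell}: 53 + 81 = 134
  {Vale, Ash} + {North, Pine, Upland, Orwell}: 48 + 78 = 126
  … (31 splits in total)
Best: vehicle 1 Oak → North → Oak = 8; vehicle 2 Oak → Upland → Ash → Vale → Pine → Orwell → Oak = 81; combined 89.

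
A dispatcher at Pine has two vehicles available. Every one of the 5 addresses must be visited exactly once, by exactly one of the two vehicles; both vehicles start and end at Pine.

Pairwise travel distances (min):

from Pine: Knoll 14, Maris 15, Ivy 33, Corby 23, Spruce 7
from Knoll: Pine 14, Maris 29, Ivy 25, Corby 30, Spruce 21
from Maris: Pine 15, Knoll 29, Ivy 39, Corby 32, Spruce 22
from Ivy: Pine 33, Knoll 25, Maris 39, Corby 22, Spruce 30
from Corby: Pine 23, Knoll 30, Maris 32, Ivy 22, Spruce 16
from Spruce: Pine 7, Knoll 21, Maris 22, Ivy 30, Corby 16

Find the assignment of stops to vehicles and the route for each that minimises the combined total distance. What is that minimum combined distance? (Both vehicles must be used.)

Check every non-empty split of the stops between the two vehicles; for each half take its own optimal tour:
  {Knoll} + {Maris, Ivy, Corby, Spruce}: 28 + 99 = 127
  {Maris} + {Knoll, Ivy, Corby, Spruce}: 30 + 84 = 114
  {Knoll, Maris} + {Ivy, Corby, Spruce}: 58 + 78 = 136
  {Ivy} + {Knoll, Maris, Corby, Spruce}: 66 + 97 = 163
  {Knoll, Ivy} + {Maris, Corby, Spruce}: 72 + 70 = 142
  {Maris, Ivy} + {Knoll, Corby, Spruce}: 87 + 67 = 154
  … (15 splits in total)
Best: vehicle 1 Pine → Maris → Pine = 30; vehicle 2 Pine → Knoll → Ivy → Corby → Spruce → Pine = 84; combined 114.

114 min — the smallest possible combined total.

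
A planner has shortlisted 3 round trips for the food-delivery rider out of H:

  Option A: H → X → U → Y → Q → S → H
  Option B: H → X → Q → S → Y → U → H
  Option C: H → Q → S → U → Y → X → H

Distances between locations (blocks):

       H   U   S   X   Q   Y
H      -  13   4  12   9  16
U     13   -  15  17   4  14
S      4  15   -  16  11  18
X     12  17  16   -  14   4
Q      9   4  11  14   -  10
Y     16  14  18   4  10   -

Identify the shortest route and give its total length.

Option A: 12 + 17 + 14 + 10 + 11 + 4 = 68
Option B: 12 + 14 + 11 + 18 + 14 + 13 = 82
Option C: 9 + 11 + 15 + 14 + 4 + 12 = 65

65 blocks — Option C is the shortest.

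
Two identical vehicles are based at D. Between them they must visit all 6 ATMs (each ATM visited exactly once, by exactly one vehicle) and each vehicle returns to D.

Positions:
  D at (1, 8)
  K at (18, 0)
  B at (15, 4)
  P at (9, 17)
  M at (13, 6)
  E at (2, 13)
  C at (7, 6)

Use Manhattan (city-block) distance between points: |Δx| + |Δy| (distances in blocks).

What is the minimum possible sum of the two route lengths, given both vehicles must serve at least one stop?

There are 2^5 − 1 = 31 ways to divide the 6 stops into two non-empty groups. For each, the best each vehicle can do is its own shortest tour through its group:
  {K} + {B, P, M, E, C}: 50 + 54 = 104
  {B} + {K, P, M, E, C}: 36 + 68 = 104
  {K, B} + {P, M, E, C}: 50 + 46 = 96
  {P} + {K, B, M, E, C}: 34 + 60 = 94
  {K, P} + {B, M, E, C}: 68 + 46 = 114
  {B, P} + {K, M, E, C}: 54 + 60 = 114
  … (31 splits in total)
  {E} + {K, B, P, M, C}: 12 + 68 = 80  ← best
Best: vehicle 1 D → E → D = 12; vehicle 2 D → P → K → B → M → C → D = 68; combined 80.

Minimum combined distance: 80 blocks.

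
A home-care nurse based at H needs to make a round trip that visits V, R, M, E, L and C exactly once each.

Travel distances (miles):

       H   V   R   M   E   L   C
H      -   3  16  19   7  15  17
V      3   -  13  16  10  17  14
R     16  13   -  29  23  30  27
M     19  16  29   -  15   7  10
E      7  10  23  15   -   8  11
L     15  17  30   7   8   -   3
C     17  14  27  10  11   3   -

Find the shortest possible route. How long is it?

73 miles — the shortest possible round trip.

There are 360 distinct closed tours to check (reversals are equivalent).
H - V - R - M - E - L - C - H: 3+13+29+15+8+3+17 = 88
H - V - R - M - E - C - L - H: 3+13+29+15+11+3+15 = 89
H - V - R - M - L - E - C - H: 3+13+29+7+8+11+17 = 88
H - V - R - M - L - C - E - H: 3+13+29+7+3+11+7 = 73
H - V - R - M - C - E - L - H: 3+13+29+10+11+8+15 = 89
H - V - R - M - C - L - E - H: 3+13+29+10+3+8+7 = 73
H - V - R - E - M - L - C - H: 3+13+23+15+7+3+17 = 81
H - V - R - E - M - C - L - H: 3+13+23+15+10+3+15 = 82
… (352 more)
The minimum is 73.
One optimal route: H → V → R → M → L → C → E → H (or its reverse).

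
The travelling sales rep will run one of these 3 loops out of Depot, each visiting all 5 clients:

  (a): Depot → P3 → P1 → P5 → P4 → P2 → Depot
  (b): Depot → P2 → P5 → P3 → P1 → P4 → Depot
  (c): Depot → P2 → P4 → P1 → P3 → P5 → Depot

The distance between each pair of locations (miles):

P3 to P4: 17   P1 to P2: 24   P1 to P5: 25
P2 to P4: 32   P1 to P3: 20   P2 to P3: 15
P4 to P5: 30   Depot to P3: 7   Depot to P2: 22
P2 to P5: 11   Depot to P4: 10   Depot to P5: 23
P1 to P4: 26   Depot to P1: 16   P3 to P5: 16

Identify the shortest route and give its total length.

(a): 7 + 20 + 25 + 30 + 32 + 22 = 136
(b): 22 + 11 + 16 + 20 + 26 + 10 = 105
(c): 22 + 32 + 26 + 20 + 16 + 23 = 139

105 miles — (b) is the shortest.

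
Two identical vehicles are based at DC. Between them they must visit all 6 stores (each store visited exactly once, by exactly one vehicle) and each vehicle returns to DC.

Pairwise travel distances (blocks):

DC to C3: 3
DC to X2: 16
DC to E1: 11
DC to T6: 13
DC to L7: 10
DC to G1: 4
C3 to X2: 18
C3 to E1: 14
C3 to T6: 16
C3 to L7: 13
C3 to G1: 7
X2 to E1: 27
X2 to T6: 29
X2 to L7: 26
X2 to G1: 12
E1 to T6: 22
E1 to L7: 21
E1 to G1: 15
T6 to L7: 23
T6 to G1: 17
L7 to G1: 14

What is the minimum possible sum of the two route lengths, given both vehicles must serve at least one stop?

Check every non-empty split of the stops between the two vehicles; for each half take its own optimal tour:
  {C3} + {X2, E1, T6, L7, G1}: 6 + 98 = 104
  {X2} + {C3, E1, T6, L7, G1}: 32 + 80 = 112
  {C3, X2} + {E1, T6, L7, G1}: 37 + 74 = 111
  {E1} + {C3, X2, T6, L7, G1}: 22 + 83 = 105
  {C3, E1} + {X2, T6, L7, G1}: 28 + 78 = 106
  {X2, E1} + {C3, T6, L7, G1}: 54 + 60 = 114
  … (31 splits in total)
  {E1, T6} + {C3, X2, L7, G1}: 46 + 57 = 103  ← best
Best: vehicle 1 DC → E1 → T6 → DC = 46; vehicle 2 DC → C3 → X2 → G1 → L7 → DC = 57; combined 103.

103 blocks — the smallest possible combined total.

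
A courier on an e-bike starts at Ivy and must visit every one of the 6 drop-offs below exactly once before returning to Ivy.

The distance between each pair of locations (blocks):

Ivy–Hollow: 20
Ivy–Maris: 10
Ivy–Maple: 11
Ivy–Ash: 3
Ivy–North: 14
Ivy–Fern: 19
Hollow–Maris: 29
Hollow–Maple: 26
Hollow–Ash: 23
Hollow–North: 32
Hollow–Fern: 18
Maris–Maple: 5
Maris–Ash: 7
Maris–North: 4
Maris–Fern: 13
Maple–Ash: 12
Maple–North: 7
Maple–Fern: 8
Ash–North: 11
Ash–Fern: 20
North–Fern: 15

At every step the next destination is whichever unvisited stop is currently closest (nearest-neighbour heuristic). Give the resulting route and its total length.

At Ivy the remaining stops are Ash 3, Maris 10, Maple 11, North 14, Fern 19, Hollow 20; go to Ash.
At Ash the remaining stops are Maris 7, North 11, Maple 12, Fern 20, Hollow 23; go to Maris.
At Maris the remaining stops are North 4, Maple 5, Fern 13, Hollow 29; go to North.
At North the remaining stops are Maple 7, Fern 15, Hollow 32; go to Maple.
At Maple the remaining stops are Fern 8, Hollow 26; go to Fern.
At Fern the remaining stops are Hollow 18; go to Hollow.
Return Hollow→Ivy: 20.
Total = 3 + 7 + 4 + 7 + 8 + 18 + 20 = 67.

Nearest-neighbour total = 67 blocks; route Ivy → Ash → Maris → North → Maple → Fern → Hollow → Ivy.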